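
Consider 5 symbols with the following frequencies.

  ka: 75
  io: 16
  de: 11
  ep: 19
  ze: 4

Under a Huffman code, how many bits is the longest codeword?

4

Merge the two lowest-weight nodes at each step:
ze(4) + de(11) → 15
15 + io(16) → 31
ep(19) + 31 → 50
50 + ka(75) → 125
Maximum depth reached is 4.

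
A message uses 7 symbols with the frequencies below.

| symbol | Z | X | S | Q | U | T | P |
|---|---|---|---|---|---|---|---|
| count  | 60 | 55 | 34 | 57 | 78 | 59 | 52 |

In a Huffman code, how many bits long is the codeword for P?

Huffman merges, smallest pair first:
S(34) + P(52) → 86
X(55) + Q(57) → 112
T(59) + Z(60) → 119
U(78) + 86 → 164
112 + 119 → 231
164 + 231 → 395
The subtree containing P is merged 3 times, so code length = 3.

3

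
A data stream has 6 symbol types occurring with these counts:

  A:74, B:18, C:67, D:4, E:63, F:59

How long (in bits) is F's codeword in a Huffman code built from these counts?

Repeatedly merge the two smallest:
D(4) + B(18) → 22
22 + F(59) → 81
E(63) + C(67) → 130
A(74) + 81 → 155
130 + 155 → 285
F sits 3 levels below the root, so its codeword is 3 bits.

3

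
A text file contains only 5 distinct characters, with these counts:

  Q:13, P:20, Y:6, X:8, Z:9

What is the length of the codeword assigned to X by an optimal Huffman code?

Repeatedly merge the two smallest:
Y(6) + X(8) → 14
Z(9) + Q(13) → 22
14 + P(20) → 34
22 + 34 → 56
The subtree containing X is merged 3 times, so code length = 3.

3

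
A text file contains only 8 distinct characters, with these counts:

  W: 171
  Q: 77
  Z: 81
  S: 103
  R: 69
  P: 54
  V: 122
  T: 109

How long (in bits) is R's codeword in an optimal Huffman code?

Build the tree from the bottom:
combine P(54), R(69) → 123
combine Q(77), Z(81) → 158
combine S(103), T(109) → 212
combine V(122), 123 → 245
combine 158, W(171) → 329
combine 212, 245 → 457
combine 329, 457 → 786
The subtree containing R is merged 4 times, so code length = 4.

4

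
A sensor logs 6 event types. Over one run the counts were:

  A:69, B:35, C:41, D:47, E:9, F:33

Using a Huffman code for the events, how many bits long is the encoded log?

Merge the two smallest weights repeatedly:
combine E(9), F(33) → 42
combine B(35), C(41) → 76
combine 42, D(47) → 89
combine A(69), 76 → 145
combine 89, 145 → 234
The encoded length is the sum of every internal node's weight: 42 + 76 + 89 + 145 + 234 = 586 bits.

586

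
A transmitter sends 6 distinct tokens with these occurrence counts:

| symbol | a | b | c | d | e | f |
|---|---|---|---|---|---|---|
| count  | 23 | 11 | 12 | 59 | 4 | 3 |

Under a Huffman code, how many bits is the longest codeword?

Merge the two lowest-weight nodes at each step:
merge f(3) and e(4): 7
merge 7 and b(11): 18
merge c(12) and 18: 30
merge a(23) and 30: 53
merge 53 and d(59): 112
The rarest symbols sit at the bottom; the longest codeword is 5 bits.

5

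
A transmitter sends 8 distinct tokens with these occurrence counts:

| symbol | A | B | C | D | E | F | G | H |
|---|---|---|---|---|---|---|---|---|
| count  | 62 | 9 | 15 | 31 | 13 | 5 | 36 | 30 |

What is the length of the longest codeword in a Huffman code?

Merge the two lowest-weight nodes at each step:
F(5) + B(9) → 14
E(13) + 14 → 27
C(15) + 27 → 42
H(30) + D(31) → 61
G(36) + 42 → 78
61 + A(62) → 123
78 + 123 → 201
The first pair merged (F, B) ends up deepest, at depth 5.

5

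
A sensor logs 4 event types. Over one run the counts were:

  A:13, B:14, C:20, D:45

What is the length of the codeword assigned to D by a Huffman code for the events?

Huffman merges, smallest pair first:
combine A(13), B(14) → 27
combine C(20), 27 → 47
combine D(45), 47 → 92
D is merged only at the final step, so code length = 1.

1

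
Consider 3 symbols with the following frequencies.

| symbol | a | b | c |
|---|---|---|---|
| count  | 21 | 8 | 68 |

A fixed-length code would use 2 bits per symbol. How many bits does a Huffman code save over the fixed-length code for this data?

Fixed-length: 2 bits × 97 symbols = 194 bits.
Huffman merges:
b(8) + a(21) → 29
29 + c(68) → 97
Huffman total = 29 + 97 = 126 bits.
Saving = 194 − 126 = 68 bits.

68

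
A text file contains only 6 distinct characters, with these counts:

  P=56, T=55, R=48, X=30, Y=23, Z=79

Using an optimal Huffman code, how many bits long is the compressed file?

Merge the two smallest weights repeatedly:
merge Y(23) and X(30): 53
merge R(48) and 53: 101
merge T(55) and P(56): 111
merge Z(79) and 101: 180
merge 111 and 180: 291
Each symbol's bit-cost is frequency × depth; summing gives 736 bits (equivalently 53 + 101 + 111 + 180 + 291).

736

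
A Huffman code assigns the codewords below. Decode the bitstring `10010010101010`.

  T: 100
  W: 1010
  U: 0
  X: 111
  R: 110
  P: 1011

TTWW

Read left to right; each codeword is recognised as soon as it completes (prefix code):
  100→T | 100→T | 1010→W | 1010→W
Decoded message: TTWW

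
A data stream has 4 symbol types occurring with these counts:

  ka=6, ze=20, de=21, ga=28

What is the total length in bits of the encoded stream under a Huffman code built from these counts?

148

Merge the two smallest weights repeatedly:
ka(6) + ze(20) → 26
de(21) + 26 → 47
ga(28) + 47 → 75
Total encoded bits = sum of merged weights = 26 + 47 + 75 = 148.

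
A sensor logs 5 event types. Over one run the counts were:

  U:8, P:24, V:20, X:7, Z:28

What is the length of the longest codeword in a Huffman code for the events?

3

Merge the two lowest-weight nodes at each step:
combine X(7), U(8) → 15
combine 15, V(20) → 35
combine P(24), Z(28) → 52
combine 35, 52 → 87
Maximum depth reached is 3.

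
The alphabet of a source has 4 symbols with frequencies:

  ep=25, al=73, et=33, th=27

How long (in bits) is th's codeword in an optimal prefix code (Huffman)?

3

Repeatedly merge the two smallest:
ep(25) + th(27) → 52
et(33) + 52 → 85
al(73) + 85 → 158
th sits 3 levels below the root, so its codeword is 3 bits.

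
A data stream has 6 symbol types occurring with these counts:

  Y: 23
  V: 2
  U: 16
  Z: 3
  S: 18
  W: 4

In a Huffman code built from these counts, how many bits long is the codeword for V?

4

Build the tree from the bottom:
V(2) + Z(3) → 5
W(4) + 5 → 9
9 + U(16) → 25
S(18) + Y(23) → 41
25 + 41 → 66
The subtree containing V is merged 4 times, so code length = 4.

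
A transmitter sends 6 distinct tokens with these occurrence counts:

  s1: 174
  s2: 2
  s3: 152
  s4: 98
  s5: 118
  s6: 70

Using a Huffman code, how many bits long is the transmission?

1470

Greedily combine the two least-frequent nodes:
s2(2) + s6(70) → 72
72 + s4(98) → 170
s5(118) + s3(152) → 270
170 + s1(174) → 344
270 + 344 → 614
The encoded length is the sum of every internal node's weight: 72 + 170 + 270 + 344 + 614 = 1470 bits.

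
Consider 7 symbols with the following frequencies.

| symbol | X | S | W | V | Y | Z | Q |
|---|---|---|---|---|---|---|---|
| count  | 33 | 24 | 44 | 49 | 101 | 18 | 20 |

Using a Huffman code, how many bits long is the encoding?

755

Greedily combine the two least-frequent nodes:
combine Z(18), Q(20) → 38
combine S(24), X(33) → 57
combine 38, W(44) → 82
combine V(49), 57 → 106
combine 82, Y(101) → 183
combine 106, 183 → 289
The encoded length is the sum of every internal node's weight: 38 + 57 + 82 + 106 + 183 + 289 = 755 bits.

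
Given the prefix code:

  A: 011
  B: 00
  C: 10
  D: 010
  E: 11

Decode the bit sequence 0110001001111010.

ABDAED

Read left to right; each codeword is recognised as soon as it completes (prefix code):
  011→A | 00→B | 010→D | 011→A | 11→E | 010→D
Decoded message: ABDAED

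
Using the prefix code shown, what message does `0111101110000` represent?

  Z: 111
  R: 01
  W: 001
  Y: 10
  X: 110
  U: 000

RZRXU

Read left to right; each codeword is recognised as soon as it completes (prefix code):
  01→R | 111→Z | 01→R | 110→X | 000→U
Decoded message: RZRXU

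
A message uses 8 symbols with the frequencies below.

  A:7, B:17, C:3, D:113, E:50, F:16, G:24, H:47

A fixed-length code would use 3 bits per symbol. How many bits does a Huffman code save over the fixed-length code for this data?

Fixed-length: 3 bits × 277 symbols = 831 bits.
Huffman merges:
C(3) + A(7) → 10
10 + F(16) → 26
B(17) + G(24) → 41
26 + 41 → 67
H(47) + E(50) → 97
67 + 97 → 164
D(113) + 164 → 277
Huffman total = 10 + 26 + 41 + 67 + 97 + 164 + 277 = 682 bits.
Saving = 831 − 682 = 149 bits.

149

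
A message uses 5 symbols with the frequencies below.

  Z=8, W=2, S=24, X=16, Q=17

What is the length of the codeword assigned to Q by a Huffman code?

2

Repeatedly merge the two smallest:
merge W(2) and Z(8): 10
merge 10 and X(16): 26
merge Q(17) and S(24): 41
merge 26 and 41: 67
Q's leaf is at depth 2, giving a 2-bit codeword.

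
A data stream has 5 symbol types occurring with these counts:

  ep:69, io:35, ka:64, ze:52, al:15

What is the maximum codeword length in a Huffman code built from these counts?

3

Merge the two lowest-weight nodes at each step:
combine al(15), io(35) → 50
combine 50, ze(52) → 102
combine ka(64), ep(69) → 133
combine 102, 133 → 235
Maximum depth reached is 3.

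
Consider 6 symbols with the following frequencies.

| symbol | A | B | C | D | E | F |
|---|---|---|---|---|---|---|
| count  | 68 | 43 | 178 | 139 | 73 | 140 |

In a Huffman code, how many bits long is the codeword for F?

Repeatedly merge the two smallest:
B(43) + A(68) → 111
E(73) + 111 → 184
D(139) + F(140) → 279
C(178) + 184 → 362
279 + 362 → 641
F sits 2 levels below the root, so its codeword is 2 bits.

2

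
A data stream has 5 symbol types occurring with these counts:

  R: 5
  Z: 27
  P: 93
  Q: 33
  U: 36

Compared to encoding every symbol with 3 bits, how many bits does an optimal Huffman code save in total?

190

Fixed-length: 3 bits × 194 symbols = 582 bits.
Huffman merges:
merge R(5) and Z(27): 32
merge 32 and Q(33): 65
merge U(36) and 65: 101
merge P(93) and 101: 194
Huffman total = 32 + 65 + 101 + 194 = 392 bits.
Saving = 582 − 392 = 190 bits.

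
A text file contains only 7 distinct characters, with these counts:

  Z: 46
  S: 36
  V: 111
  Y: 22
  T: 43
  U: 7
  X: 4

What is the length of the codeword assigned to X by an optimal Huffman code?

5

Repeatedly merge the two smallest:
combine X(4), U(7) → 11
combine 11, Y(22) → 33
combine 33, S(36) → 69
combine T(43), Z(46) → 89
combine 69, 89 → 158
combine V(111), 158 → 269
X sits 5 levels below the root, so its codeword is 5 bits.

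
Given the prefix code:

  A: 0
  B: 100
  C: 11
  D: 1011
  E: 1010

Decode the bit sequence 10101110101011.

ECED

Read left to right; each codeword is recognised as soon as it completes (prefix code):
  1010→E | 11→C | 1010→E | 1011→D
Decoded message: ECED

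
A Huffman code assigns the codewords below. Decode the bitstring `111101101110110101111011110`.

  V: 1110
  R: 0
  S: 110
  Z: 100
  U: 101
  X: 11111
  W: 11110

WSVSUVW

Read left to right; each codeword is recognised as soon as it completes (prefix code):
  11110→W | 110→S | 1110→V | 110→S | 101→U | 1110→V | 11110→W
Decoded message: WSVSUVW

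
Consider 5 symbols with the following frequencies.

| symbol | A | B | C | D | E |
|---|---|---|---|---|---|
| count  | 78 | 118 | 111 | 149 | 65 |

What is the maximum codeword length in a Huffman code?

3

Merge the two lowest-weight nodes at each step:
combine E(65), A(78) → 143
combine C(111), B(118) → 229
combine 143, D(149) → 292
combine 229, 292 → 521
The rarest symbols sit at the bottom; the longest codeword is 3 bits.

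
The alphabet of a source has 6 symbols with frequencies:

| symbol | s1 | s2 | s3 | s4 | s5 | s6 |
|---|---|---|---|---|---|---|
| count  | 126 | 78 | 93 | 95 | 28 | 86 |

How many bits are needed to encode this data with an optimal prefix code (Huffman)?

Build the Huffman tree bottom-up:
s5(28) + s2(78) → 106
s6(86) + s3(93) → 179
s4(95) + 106 → 201
s1(126) + 179 → 305
201 + 305 → 506
Each symbol's bit-cost is frequency × depth; summing gives 1297 bits (equivalently 106 + 179 + 201 + 305 + 506).

1297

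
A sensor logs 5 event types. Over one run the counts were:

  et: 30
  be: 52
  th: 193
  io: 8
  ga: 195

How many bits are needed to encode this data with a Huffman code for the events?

Greedily combine the two least-frequent nodes:
io(8) + et(30) → 38
38 + be(52) → 90
90 + th(193) → 283
ga(195) + 283 → 478
Each symbol's bit-cost is frequency × depth; summing gives 889 bits (equivalently 38 + 90 + 283 + 478).

889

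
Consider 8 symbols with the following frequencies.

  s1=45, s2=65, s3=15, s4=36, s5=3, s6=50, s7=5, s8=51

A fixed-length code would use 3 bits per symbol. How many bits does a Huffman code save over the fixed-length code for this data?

85

Fixed-length: 3 bits × 270 symbols = 810 bits.
Huffman merges:
merge s5(3) and s7(5): 8
merge 8 and s3(15): 23
merge 23 and s4(36): 59
merge s1(45) and s6(50): 95
merge s8(51) and 59: 110
merge s2(65) and 95: 160
merge 110 and 160: 270
Huffman total = 8 + 23 + 59 + 95 + 110 + 160 + 270 = 725 bits.
Saving = 810 − 725 = 85 bits.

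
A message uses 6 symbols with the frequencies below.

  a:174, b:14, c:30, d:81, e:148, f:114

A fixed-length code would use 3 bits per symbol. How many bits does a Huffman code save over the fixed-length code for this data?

Fixed-length: 3 bits × 561 symbols = 1683 bits.
Huffman merges:
b(14) + c(30) → 44
44 + d(81) → 125
f(114) + 125 → 239
e(148) + a(174) → 322
239 + 322 → 561
Huffman total = 44 + 125 + 239 + 322 + 561 = 1291 bits.
Saving = 1683 − 1291 = 392 bits.

392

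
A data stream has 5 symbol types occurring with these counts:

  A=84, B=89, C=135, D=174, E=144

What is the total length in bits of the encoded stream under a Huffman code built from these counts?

Merge the two smallest weights repeatedly:
combine A(84), B(89) → 173
combine C(135), E(144) → 279
combine 173, D(174) → 347
combine 279, 347 → 626
Each symbol's bit-cost is frequency × depth; summing gives 1425 bits (equivalently 173 + 279 + 347 + 626).

1425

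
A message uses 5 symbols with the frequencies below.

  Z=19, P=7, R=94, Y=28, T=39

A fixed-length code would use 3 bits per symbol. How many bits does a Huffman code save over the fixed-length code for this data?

Fixed-length: 3 bits × 187 symbols = 561 bits.
Huffman merges:
P(7) + Z(19) → 26
26 + Y(28) → 54
T(39) + 54 → 93
93 + R(94) → 187
Huffman total = 26 + 54 + 93 + 187 = 360 bits.
Saving = 561 − 360 = 201 bits.

201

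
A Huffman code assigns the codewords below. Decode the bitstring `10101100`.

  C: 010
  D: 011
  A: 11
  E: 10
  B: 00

EEAB

Read left to right; each codeword is recognised as soon as it completes (prefix code):
  10→E | 10→E | 11→A | 00→B
Decoded message: EEAB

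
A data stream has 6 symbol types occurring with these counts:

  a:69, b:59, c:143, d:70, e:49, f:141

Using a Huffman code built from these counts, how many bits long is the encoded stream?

Merge the two smallest weights repeatedly:
combine e(49), b(59) → 108
combine a(69), d(70) → 139
combine 108, 139 → 247
combine f(141), c(143) → 284
combine 247, 284 → 531
Each symbol's bit-cost is frequency × depth; summing gives 1309 bits (equivalently 108 + 139 + 247 + 284 + 531).

1309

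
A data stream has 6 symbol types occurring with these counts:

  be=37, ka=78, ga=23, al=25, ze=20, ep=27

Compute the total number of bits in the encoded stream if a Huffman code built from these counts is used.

Greedily combine the two least-frequent nodes:
ze(20) + ga(23) → 43
al(25) + ep(27) → 52
be(37) + 43 → 80
52 + ka(78) → 130
80 + 130 → 210
Total encoded bits = sum of merged weights = 43 + 52 + 80 + 130 + 210 = 515.

515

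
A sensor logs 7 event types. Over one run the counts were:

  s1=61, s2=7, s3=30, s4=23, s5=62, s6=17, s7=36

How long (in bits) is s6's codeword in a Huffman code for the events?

Huffman merges, smallest pair first:
combine s2(7), s6(17) → 24
combine s4(23), 24 → 47
combine s3(30), s7(36) → 66
combine 47, s1(61) → 108
combine s5(62), 66 → 128
combine 108, 128 → 236
The subtree containing s6 is merged 4 times, so code length = 4.

4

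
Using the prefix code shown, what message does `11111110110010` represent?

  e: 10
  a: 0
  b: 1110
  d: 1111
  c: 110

Read left to right; each codeword is recognised as soon as it completes (prefix code):
  1111→d | 1110→b | 110→c | 0→a | 10→e
Decoded message: dbcae

dbcae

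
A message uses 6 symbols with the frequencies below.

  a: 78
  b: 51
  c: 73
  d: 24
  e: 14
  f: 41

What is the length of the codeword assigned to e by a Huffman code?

4

Build the tree from the bottom:
combine e(14), d(24) → 38
combine 38, f(41) → 79
combine b(51), c(73) → 124
combine a(78), 79 → 157
combine 124, 157 → 281
e sits 4 levels below the root, so its codeword is 4 bits.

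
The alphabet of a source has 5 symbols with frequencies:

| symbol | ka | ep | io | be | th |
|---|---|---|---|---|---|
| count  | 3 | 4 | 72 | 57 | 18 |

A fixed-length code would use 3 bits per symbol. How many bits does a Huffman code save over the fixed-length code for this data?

194

Fixed-length: 3 bits × 154 symbols = 462 bits.
Huffman merges:
merge ka(3) and ep(4): 7
merge 7 and th(18): 25
merge 25 and be(57): 82
merge io(72) and 82: 154
Huffman total = 7 + 25 + 82 + 154 = 268 bits.
Saving = 462 − 268 = 194 bits.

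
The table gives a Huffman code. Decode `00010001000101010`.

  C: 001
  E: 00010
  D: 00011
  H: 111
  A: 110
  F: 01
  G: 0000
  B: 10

ECEBB

Read left to right; each codeword is recognised as soon as it completes (prefix code):
  00010→E | 001→C | 00010→E | 10→B | 10→B
Decoded message: ECEBB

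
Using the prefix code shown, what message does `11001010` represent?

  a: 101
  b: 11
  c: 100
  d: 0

Read left to right; each codeword is recognised as soon as it completes (prefix code):
  11→b | 0→d | 0→d | 101→a | 0→d
Decoded message: bddad

bddad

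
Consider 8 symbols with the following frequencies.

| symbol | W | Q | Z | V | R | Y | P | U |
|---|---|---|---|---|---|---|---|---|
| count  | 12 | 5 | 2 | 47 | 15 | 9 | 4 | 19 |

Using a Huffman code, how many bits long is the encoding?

282

Build the Huffman tree bottom-up:
combine Z(2), P(4) → 6
combine Q(5), 6 → 11
combine Y(9), 11 → 20
combine W(12), R(15) → 27
combine U(19), 20 → 39
combine 27, 39 → 66
combine V(47), 66 → 113
Each symbol's bit-cost is frequency × depth; summing gives 282 bits (equivalently 6 + 11 + 20 + 27 + 39 + 66 + 113).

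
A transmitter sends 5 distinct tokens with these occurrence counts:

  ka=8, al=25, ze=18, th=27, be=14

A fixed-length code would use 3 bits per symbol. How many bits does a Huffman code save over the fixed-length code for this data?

70

Fixed-length: 3 bits × 92 symbols = 276 bits.
Huffman merges:
combine ka(8), be(14) → 22
combine ze(18), 22 → 40
combine al(25), th(27) → 52
combine 40, 52 → 92
Huffman total = 22 + 40 + 52 + 92 = 206 bits.
Saving = 276 − 206 = 70 bits.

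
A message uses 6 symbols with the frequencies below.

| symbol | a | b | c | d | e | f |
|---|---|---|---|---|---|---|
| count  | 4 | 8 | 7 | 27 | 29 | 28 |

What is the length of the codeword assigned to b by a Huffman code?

Build the tree from the bottom:
merge a(4) and c(7): 11
merge b(8) and 11: 19
merge 19 and d(27): 46
merge f(28) and e(29): 57
merge 46 and 57: 103
b sits 3 levels below the root, so its codeword is 3 bits.

3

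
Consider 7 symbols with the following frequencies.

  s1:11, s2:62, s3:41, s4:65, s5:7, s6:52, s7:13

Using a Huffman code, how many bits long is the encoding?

623

Build the Huffman tree bottom-up:
merge s5(7) and s1(11): 18
merge s7(13) and 18: 31
merge 31 and s3(41): 72
merge s6(52) and s2(62): 114
merge s4(65) and 72: 137
merge 114 and 137: 251
The encoded length is the sum of every internal node's weight: 18 + 31 + 72 + 114 + 137 + 251 = 623 bits.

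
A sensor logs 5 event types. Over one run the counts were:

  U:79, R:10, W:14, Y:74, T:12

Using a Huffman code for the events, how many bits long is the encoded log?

Greedily combine the two least-frequent nodes:
merge R(10) and T(12): 22
merge W(14) and 22: 36
merge 36 and Y(74): 110
merge U(79) and 110: 189
Each symbol's bit-cost is frequency × depth; summing gives 357 bits (equivalently 22 + 36 + 110 + 189).

357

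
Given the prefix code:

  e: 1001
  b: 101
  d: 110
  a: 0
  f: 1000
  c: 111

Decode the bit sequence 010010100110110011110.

Read left to right; each codeword is recognised as soon as it completes (prefix code):
  0→a | 1001→e | 0→a | 1001→e | 101→b | 1001→e | 111→c | 0→a
Decoded message: aeaebeca

aeaebeca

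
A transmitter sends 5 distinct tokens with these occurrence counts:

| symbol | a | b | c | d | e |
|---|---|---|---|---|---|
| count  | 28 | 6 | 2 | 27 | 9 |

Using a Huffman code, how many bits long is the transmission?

141

Merge the two smallest weights repeatedly:
c(2) + b(6) → 8
8 + e(9) → 17
17 + d(27) → 44
a(28) + 44 → 72
Total encoded bits = sum of merged weights = 8 + 17 + 44 + 72 = 141.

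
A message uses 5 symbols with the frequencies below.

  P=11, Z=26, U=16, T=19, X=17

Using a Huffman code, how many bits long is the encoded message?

205

Build the Huffman tree bottom-up:
combine P(11), U(16) → 27
combine X(17), T(19) → 36
combine Z(26), 27 → 53
combine 36, 53 → 89
Each symbol's bit-cost is frequency × depth; summing gives 205 bits (equivalently 27 + 36 + 53 + 89).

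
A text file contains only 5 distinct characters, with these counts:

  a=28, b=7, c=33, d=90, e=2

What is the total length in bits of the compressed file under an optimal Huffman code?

Greedily combine the two least-frequent nodes:
combine e(2), b(7) → 9
combine 9, a(28) → 37
combine c(33), 37 → 70
combine 70, d(90) → 160
Total encoded bits = sum of merged weights = 9 + 37 + 70 + 160 = 276.

276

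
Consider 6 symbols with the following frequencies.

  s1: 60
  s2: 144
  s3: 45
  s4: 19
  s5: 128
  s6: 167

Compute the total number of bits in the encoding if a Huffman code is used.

Build the Huffman tree bottom-up:
merge s4(19) and s3(45): 64
merge s1(60) and 64: 124
merge 124 and s5(128): 252
merge s2(144) and s6(167): 311
merge 252 and 311: 563
Total encoded bits = sum of merged weights = 64 + 124 + 252 + 311 + 563 = 1314.

1314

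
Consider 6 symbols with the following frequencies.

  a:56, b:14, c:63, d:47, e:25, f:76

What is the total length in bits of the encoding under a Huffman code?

687

Build the Huffman tree bottom-up:
combine b(14), e(25) → 39
combine 39, d(47) → 86
combine a(56), c(63) → 119
combine f(76), 86 → 162
combine 119, 162 → 281
The encoded length is the sum of every internal node's weight: 39 + 86 + 119 + 162 + 281 = 687 bits.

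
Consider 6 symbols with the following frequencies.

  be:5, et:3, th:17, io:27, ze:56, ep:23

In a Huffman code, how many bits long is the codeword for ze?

Build the tree from the bottom:
combine et(3), be(5) → 8
combine 8, th(17) → 25
combine ep(23), 25 → 48
combine io(27), 48 → 75
combine ze(56), 75 → 131
ze is merged only at the final step, so code length = 1.

1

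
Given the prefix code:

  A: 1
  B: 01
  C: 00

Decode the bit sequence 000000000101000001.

CCCCBBCCB

Read left to right; each codeword is recognised as soon as it completes (prefix code):
  00→C | 00→C | 00→C | 00→C | 01→B | 01→B | 00→C | 00→C | 01→B
Decoded message: CCCCBBCCB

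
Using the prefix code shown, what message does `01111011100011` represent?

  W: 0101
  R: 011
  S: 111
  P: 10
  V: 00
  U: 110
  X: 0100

RUSVR

Read left to right; each codeword is recognised as soon as it completes (prefix code):
  011→R | 110→U | 111→S | 00→V | 011→R
Decoded message: RUSVR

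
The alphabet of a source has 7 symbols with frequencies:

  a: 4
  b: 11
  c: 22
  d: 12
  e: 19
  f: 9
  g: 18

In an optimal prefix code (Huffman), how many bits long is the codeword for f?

Build the tree from the bottom:
merge a(4) and f(9): 13
merge b(11) and d(12): 23
merge 13 and g(18): 31
merge e(19) and c(22): 41
merge 23 and 31: 54
merge 41 and 54: 95
f's leaf is at depth 4, giving a 4-bit codeword.

4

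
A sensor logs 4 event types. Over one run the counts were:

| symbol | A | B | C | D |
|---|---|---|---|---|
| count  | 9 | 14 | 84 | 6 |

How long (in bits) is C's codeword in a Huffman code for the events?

Repeatedly merge the two smallest:
merge D(6) and A(9): 15
merge B(14) and 15: 29
merge 29 and C(84): 113
C is merged only at the final step, so code length = 1.

1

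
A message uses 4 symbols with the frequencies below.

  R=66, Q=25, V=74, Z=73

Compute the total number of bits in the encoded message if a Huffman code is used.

Greedily combine the two least-frequent nodes:
Q(25) + R(66) → 91
Z(73) + V(74) → 147
91 + 147 → 238
The encoded length is the sum of every internal node's weight: 91 + 147 + 238 = 476 bits.

476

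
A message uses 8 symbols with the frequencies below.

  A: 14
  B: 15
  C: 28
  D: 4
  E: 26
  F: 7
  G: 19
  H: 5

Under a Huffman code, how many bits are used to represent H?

Huffman merges, smallest pair first:
merge D(4) and H(5): 9
merge F(7) and 9: 16
merge A(14) and B(15): 29
merge 16 and G(19): 35
merge E(26) and C(28): 54
merge 29 and 35: 64
merge 54 and 64: 118
H sits 5 levels below the root, so its codeword is 5 bits.

5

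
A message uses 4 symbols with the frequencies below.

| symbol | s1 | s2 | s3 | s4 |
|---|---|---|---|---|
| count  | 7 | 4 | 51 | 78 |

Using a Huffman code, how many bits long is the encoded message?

Greedily combine the two least-frequent nodes:
s2(4) + s1(7) → 11
11 + s3(51) → 62
62 + s4(78) → 140
Each symbol's bit-cost is frequency × depth; summing gives 213 bits (equivalently 11 + 62 + 140).

213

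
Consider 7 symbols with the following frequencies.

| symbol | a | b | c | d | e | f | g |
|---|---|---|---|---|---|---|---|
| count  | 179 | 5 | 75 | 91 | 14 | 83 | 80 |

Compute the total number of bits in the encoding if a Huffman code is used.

1330

Build the Huffman tree bottom-up:
combine b(5), e(14) → 19
combine 19, c(75) → 94
combine g(80), f(83) → 163
combine d(91), 94 → 185
combine 163, a(179) → 342
combine 185, 342 → 527
Total encoded bits = sum of merged weights = 19 + 94 + 163 + 185 + 342 + 527 = 1330.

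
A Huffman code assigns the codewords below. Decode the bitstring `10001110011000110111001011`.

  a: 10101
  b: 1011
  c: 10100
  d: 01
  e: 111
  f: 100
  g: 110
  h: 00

Read left to right; each codeword is recognised as soon as it completes (prefix code):
  100→f | 01→d | 110→g | 01→d | 100→f | 01→d | 1011→b | 100→f | 1011→b
Decoded message: fdgdfdbfb

fdgdfdbfb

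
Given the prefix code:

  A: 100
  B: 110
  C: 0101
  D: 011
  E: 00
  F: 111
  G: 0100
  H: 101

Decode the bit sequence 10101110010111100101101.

HDAHFEHH

Read left to right; each codeword is recognised as soon as it completes (prefix code):
  101→H | 011→D | 100→A | 101→H | 111→F | 00→E | 101→H | 101→H
Decoded message: HDAHFEHH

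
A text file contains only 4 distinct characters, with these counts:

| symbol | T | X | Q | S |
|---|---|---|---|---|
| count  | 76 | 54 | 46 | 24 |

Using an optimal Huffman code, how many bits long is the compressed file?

394

Merge the two smallest weights repeatedly:
merge S(24) and Q(46): 70
merge X(54) and 70: 124
merge T(76) and 124: 200
Total encoded bits = sum of merged weights = 70 + 124 + 200 = 394.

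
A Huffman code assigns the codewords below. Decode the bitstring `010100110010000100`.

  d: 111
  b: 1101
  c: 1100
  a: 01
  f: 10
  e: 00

Read left to right; each codeword is recognised as soon as it completes (prefix code):
  01→a | 01→a | 00→e | 1100→c | 10→f | 00→e | 01→a | 00→e
Decoded message: aaecfeae

aaecfeae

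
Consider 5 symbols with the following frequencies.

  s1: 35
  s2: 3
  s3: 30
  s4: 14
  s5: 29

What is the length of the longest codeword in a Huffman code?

3

Merge the two lowest-weight nodes at each step:
combine s2(3), s4(14) → 17
combine 17, s5(29) → 46
combine s3(30), s1(35) → 65
combine 46, 65 → 111
The rarest symbols sit at the bottom; the longest codeword is 3 bits.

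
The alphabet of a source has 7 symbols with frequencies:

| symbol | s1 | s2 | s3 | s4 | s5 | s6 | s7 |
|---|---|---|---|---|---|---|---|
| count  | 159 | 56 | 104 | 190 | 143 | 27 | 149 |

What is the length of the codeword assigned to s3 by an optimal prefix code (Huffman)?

3

Build the tree from the bottom:
merge s6(27) and s2(56): 83
merge 83 and s3(104): 187
merge s5(143) and s7(149): 292
merge s1(159) and 187: 346
merge s4(190) and 292: 482
merge 346 and 482: 828
s3's leaf is at depth 3, giving a 3-bit codeword.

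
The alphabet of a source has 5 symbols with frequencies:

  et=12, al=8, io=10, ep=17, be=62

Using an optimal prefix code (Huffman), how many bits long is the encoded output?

203

Greedily combine the two least-frequent nodes:
al(8) + io(10) → 18
et(12) + ep(17) → 29
18 + 29 → 47
47 + be(62) → 109
Each symbol's bit-cost is frequency × depth; summing gives 203 bits (equivalently 18 + 29 + 47 + 109).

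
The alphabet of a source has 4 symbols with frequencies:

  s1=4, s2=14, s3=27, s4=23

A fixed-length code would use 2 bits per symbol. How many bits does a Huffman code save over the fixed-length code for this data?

9

Fixed-length: 2 bits × 68 symbols = 136 bits.
Huffman merges:
s1(4) + s2(14) → 18
18 + s4(23) → 41
s3(27) + 41 → 68
Huffman total = 18 + 41 + 68 = 127 bits.
Saving = 136 − 127 = 9 bits.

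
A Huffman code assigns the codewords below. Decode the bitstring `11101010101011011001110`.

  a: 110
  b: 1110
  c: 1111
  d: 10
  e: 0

bddddaaeb

Read left to right; each codeword is recognised as soon as it completes (prefix code):
  1110→b | 10→d | 10→d | 10→d | 10→d | 110→a | 110→a | 0→e | 1110→b
Decoded message: bddddaaeb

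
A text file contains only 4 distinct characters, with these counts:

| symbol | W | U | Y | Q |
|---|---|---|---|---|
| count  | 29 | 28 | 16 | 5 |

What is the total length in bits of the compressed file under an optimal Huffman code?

148

Greedily combine the two least-frequent nodes:
Q(5) + Y(16) → 21
21 + U(28) → 49
W(29) + 49 → 78
Each symbol's bit-cost is frequency × depth; summing gives 148 bits (equivalently 21 + 49 + 78).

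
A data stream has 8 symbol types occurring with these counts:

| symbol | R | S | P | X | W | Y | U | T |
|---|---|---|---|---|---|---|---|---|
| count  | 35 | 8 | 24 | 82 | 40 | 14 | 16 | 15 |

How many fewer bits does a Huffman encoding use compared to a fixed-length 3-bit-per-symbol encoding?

69

Fixed-length: 3 bits × 234 symbols = 702 bits.
Huffman merges:
S(8) + Y(14) → 22
T(15) + U(16) → 31
22 + P(24) → 46
31 + R(35) → 66
W(40) + 46 → 86
66 + X(82) → 148
86 + 148 → 234
Huffman total = 22 + 31 + 46 + 66 + 86 + 148 + 234 = 633 bits.
Saving = 702 − 633 = 69 bits.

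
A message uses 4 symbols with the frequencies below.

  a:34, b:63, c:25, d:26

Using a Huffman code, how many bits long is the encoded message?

Greedily combine the two least-frequent nodes:
c(25) + d(26) → 51
a(34) + 51 → 85
b(63) + 85 → 148
Each symbol's bit-cost is frequency × depth; summing gives 284 bits (equivalently 51 + 85 + 148).

284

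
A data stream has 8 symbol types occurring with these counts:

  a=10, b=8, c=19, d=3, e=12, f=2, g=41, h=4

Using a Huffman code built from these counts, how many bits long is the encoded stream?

246

Greedily combine the two least-frequent nodes:
combine f(2), d(3) → 5
combine h(4), 5 → 9
combine b(8), 9 → 17
combine a(10), e(12) → 22
combine 17, c(19) → 36
combine 22, 36 → 58
combine g(41), 58 → 99
Total encoded bits = sum of merged weights = 5 + 9 + 17 + 22 + 36 + 58 + 99 = 246.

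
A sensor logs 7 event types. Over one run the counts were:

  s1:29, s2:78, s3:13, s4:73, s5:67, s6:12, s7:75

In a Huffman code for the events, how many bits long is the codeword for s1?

Huffman merges, smallest pair first:
s6(12) + s3(13) → 25
25 + s1(29) → 54
54 + s5(67) → 121
s4(73) + s7(75) → 148
s2(78) + 121 → 199
148 + 199 → 347
s1's leaf is at depth 4, giving a 4-bit codeword.

4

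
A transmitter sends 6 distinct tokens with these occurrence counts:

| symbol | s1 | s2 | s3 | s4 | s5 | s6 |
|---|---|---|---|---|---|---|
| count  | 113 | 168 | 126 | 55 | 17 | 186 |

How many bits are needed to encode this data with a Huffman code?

1587

Build the Huffman tree bottom-up:
merge s5(17) and s4(55): 72
merge 72 and s1(113): 185
merge s3(126) and s2(168): 294
merge 185 and s6(186): 371
merge 294 and 371: 665
The encoded length is the sum of every internal node's weight: 72 + 185 + 294 + 371 + 665 = 1587 bits.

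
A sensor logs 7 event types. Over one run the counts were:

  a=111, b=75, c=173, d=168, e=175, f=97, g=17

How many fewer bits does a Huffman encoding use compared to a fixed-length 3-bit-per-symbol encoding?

Fixed-length: 3 bits × 816 symbols = 2448 bits.
Huffman merges:
merge g(17) and b(75): 92
merge 92 and f(97): 189
merge a(111) and d(168): 279
merge c(173) and e(175): 348
merge 189 and 279: 468
merge 348 and 468: 816
Huffman total = 92 + 189 + 279 + 348 + 468 + 816 = 2192 bits.
Saving = 2448 − 2192 = 256 bits.

256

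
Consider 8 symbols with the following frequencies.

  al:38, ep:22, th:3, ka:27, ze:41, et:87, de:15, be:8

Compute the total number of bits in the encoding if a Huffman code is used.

632

Greedily combine the two least-frequent nodes:
combine th(3), be(8) → 11
combine 11, de(15) → 26
combine ep(22), 26 → 48
combine ka(27), al(38) → 65
combine ze(41), 48 → 89
combine 65, et(87) → 152
combine 89, 152 → 241
The encoded length is the sum of every internal node's weight: 11 + 26 + 48 + 65 + 89 + 152 + 241 = 632 bits.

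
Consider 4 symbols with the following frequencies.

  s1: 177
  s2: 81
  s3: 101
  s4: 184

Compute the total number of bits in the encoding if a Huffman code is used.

Build the Huffman tree bottom-up:
combine s2(81), s3(101) → 182
combine s1(177), 182 → 359
combine s4(184), 359 → 543
Each symbol's bit-cost is frequency × depth; summing gives 1084 bits (equivalently 182 + 359 + 543).

1084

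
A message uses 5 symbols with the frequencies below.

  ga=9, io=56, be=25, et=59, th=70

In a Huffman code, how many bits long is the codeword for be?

3

Repeatedly merge the two smallest:
merge ga(9) and be(25): 34
merge 34 and io(56): 90
merge et(59) and th(70): 129
merge 90 and 129: 219
be's leaf is at depth 3, giving a 3-bit codeword.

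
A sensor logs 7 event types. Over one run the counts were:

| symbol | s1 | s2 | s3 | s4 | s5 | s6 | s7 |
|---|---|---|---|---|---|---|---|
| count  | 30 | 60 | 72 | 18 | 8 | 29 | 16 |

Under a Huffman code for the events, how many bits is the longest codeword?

4

Merge the two lowest-weight nodes at each step:
s5(8) + s7(16) → 24
s4(18) + 24 → 42
s6(29) + s1(30) → 59
42 + 59 → 101
s2(60) + s3(72) → 132
101 + 132 → 233
Maximum depth reached is 4.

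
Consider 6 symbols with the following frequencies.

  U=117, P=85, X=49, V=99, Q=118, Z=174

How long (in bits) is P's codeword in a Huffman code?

3

Huffman merges, smallest pair first:
merge X(49) and P(85): 134
merge V(99) and U(117): 216
merge Q(118) and 134: 252
merge Z(174) and 216: 390
merge 252 and 390: 642
P sits 3 levels below the root, so its codeword is 3 bits.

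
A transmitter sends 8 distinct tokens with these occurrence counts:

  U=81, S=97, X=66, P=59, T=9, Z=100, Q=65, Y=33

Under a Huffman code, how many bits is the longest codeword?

4

Merge the two lowest-weight nodes at each step:
merge T(9) and Y(33): 42
merge 42 and P(59): 101
merge Q(65) and X(66): 131
merge U(81) and S(97): 178
merge Z(100) and 101: 201
merge 131 and 178: 309
merge 201 and 309: 510
The first pair merged (T, Y) ends up deepest, at depth 4.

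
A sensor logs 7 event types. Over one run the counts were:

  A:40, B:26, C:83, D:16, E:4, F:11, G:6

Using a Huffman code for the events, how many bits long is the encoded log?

Greedily combine the two least-frequent nodes:
combine E(4), G(6) → 10
combine 10, F(11) → 21
combine D(16), 21 → 37
combine B(26), 37 → 63
combine A(40), 63 → 103
combine C(83), 103 → 186
Each symbol's bit-cost is frequency × depth; summing gives 420 bits (equivalently 10 + 21 + 37 + 63 + 103 + 186).

420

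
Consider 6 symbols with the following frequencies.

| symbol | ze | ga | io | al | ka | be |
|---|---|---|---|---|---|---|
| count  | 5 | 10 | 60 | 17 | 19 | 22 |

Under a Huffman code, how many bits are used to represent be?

3

Huffman merges, smallest pair first:
ze(5) + ga(10) → 15
15 + al(17) → 32
ka(19) + be(22) → 41
32 + 41 → 73
io(60) + 73 → 133
be's leaf is at depth 3, giving a 3-bit codeword.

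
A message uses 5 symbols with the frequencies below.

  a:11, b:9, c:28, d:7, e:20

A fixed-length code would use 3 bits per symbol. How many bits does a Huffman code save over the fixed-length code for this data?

Fixed-length: 3 bits × 75 symbols = 225 bits.
Huffman merges:
merge d(7) and b(9): 16
merge a(11) and 16: 27
merge e(20) and 27: 47
merge c(28) and 47: 75
Huffman total = 16 + 27 + 47 + 75 = 165 bits.
Saving = 225 − 165 = 60 bits.

60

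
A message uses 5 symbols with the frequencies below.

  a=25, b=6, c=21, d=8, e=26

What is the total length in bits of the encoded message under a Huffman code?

186

Merge the two smallest weights repeatedly:
combine b(6), d(8) → 14
combine 14, c(21) → 35
combine a(25), e(26) → 51
combine 35, 51 → 86
The encoded length is the sum of every internal node's weight: 14 + 35 + 51 + 86 = 186 bits.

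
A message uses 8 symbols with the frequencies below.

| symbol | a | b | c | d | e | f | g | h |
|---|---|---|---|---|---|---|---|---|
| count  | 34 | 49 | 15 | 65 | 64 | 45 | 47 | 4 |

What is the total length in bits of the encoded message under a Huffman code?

912

Build the Huffman tree bottom-up:
merge h(4) and c(15): 19
merge 19 and a(34): 53
merge f(45) and g(47): 92
merge b(49) and 53: 102
merge e(64) and d(65): 129
merge 92 and 102: 194
merge 129 and 194: 323
Total encoded bits = sum of merged weights = 19 + 53 + 92 + 102 + 129 + 194 + 323 = 912.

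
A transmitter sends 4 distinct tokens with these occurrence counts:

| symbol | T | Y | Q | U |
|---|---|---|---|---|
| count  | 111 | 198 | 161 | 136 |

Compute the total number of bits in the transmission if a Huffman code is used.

1212

Greedily combine the two least-frequent nodes:
T(111) + U(136) → 247
Q(161) + Y(198) → 359
247 + 359 → 606
Each symbol's bit-cost is frequency × depth; summing gives 1212 bits (equivalently 247 + 359 + 606).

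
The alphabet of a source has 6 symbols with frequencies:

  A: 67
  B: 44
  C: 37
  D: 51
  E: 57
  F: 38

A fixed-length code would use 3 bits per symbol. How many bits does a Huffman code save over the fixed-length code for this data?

124

Fixed-length: 3 bits × 294 symbols = 882 bits.
Huffman merges:
merge C(37) and F(38): 75
merge B(44) and D(51): 95
merge E(57) and A(67): 124
merge 75 and 95: 170
merge 124 and 170: 294
Huffman total = 75 + 95 + 124 + 170 + 294 = 758 bits.
Saving = 882 − 758 = 124 bits.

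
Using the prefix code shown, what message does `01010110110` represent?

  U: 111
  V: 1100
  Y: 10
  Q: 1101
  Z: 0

Read left to right; each codeword is recognised as soon as it completes (prefix code):
  0→Z | 10→Y | 10→Y | 1101→Q | 10→Y
Decoded message: ZYYQY

ZYYQY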